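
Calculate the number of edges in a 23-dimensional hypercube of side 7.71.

The 23-cube has n·2^(n-1) = 23·2^22 = 23·4194304 = 96468992 edges.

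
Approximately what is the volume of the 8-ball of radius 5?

V_8(5) = π^(8/2) · (5)^8 / Γ(8/2 + 1) = 390625·π^4/24 ≈ 1.58543e+06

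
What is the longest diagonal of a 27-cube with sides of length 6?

d = √(6² + 6² + ... + 6²) [27 terms] = √(27·6²) = 6√27 ≈ 31.1769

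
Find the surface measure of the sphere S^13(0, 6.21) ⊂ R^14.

S = n·V_n(r)/r = 14·V_14(6.21)/6.21 (volume-to-surface relation), giving 1.71371e+11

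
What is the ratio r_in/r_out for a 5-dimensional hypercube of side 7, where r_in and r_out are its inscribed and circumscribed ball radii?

For an n-cube of any side s, the inradius is s/2 and the circumradius is s√n/2, so the ratio is 1/√5 ≈ 0.447214.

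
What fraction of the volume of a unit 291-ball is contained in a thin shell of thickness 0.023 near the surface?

V(inner)/V(outer) = ((1-0.023)/1)^291 ≈ 0.001146, so the shell fraction is 0.998854.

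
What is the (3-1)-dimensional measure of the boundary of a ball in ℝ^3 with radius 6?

S = n·V_n(r)/r = 3·V_3(6)/6 (volume-to-surface relation), giving 4πr² = 4π·(6)² ≈ 452.389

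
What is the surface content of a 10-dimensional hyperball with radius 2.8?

S_10(2.8) = 2·π^(10/2)·(2.8)^9 / Γ(10/2) ≈ 269768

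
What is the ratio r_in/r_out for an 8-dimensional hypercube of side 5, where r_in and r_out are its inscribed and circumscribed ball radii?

r_in / r_out = (5/2) / (5√8/2) = 1/√8 ≈ 0.353553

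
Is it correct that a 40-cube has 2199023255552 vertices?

False. The 40-cube has 2^40 = 1099511627776 vertices.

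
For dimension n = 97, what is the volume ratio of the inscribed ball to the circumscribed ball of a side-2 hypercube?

V_in / V_out = (r_in/r_out)^97 = (1/√97)^97 = 97^(-97/2) ≈ 4.38098e-97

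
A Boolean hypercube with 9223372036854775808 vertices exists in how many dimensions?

2^n = 9223372036854775808 ⇒ n = log_2(9223372036854775808) = 63.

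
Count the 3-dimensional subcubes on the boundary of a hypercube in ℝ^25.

f_3(25-cube) = (25 choose 3) · 2^22 = 9646899200.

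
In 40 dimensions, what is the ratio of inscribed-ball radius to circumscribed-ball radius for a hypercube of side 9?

For an n-cube of any side s, the inradius is s/2 and the circumradius is s√n/2, so the ratio is 1/√40 ≈ 0.158114.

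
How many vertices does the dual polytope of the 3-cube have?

The vertices are ±e_1, ..., ±e_3, so there are 2·3 = 6.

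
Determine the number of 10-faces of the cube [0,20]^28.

Choose 10 of 28 axes to span the face (C(28,10) = 13123110 ways), then fix each of the remaining 18 coordinates at one of its two extreme values (2^18 = 262144 ways): 13123110·262144 = 3440144547840.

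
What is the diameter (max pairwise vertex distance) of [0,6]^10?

The space diagonal of an n-cube of side s is s√n. Here 6·√10 ≈ 18.9737.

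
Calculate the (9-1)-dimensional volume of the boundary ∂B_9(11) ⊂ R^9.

S = n·V_n(r)/r = 9·V_9(11)/11 (volume-to-surface relation), giving 6859484192·π^4/105 ≈ 6.36358e+09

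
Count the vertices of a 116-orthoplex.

The vertices are ±e_1, ..., ±e_116, so there are 2·116 = 232.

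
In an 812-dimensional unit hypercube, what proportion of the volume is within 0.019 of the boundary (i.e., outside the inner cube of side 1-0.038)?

The inner cube has side 1-2·0.019 = 0.962 and volume (0.962)^812 ≈ 2.179e-14, so the shell holds 1 - 2.179e-14 of the volume.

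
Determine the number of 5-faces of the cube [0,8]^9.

Choose 5 of 9 axes to span the face (C(9,5) = 126 ways), then fix each of the remaining 4 coordinates at one of its two extreme values (2^4 = 16 ways): 126·16 = 2016.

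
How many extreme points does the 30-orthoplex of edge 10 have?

An n-cross-polytope has 2n vertices; here n = 30, giving 60.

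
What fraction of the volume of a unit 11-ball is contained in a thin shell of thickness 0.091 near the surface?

1 - (1-0.091)^11 ≈ 0.649891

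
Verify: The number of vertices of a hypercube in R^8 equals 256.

True. The 8-cube has 2^8 = 256 vertices.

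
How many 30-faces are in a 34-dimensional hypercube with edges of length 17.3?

Number of 30-faces = C(34,30) · 2^(34-30) = 46376 · 16 = 742016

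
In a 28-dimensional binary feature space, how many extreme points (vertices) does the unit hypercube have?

The 28-cube has 2^28 = 268435456 vertices.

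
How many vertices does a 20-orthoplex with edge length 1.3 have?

f_0(20-orthoplex) = 2^1 · (20 choose 1) = 40.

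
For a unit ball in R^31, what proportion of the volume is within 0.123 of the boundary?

V(inner)/V(outer) = ((1-0.123)/1)^31 ≈ 0.0171, so the shell fraction is 0.9829.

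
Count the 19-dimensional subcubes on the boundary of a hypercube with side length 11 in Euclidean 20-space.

f_19(20-cube) = (20 choose 19) · 2^1 = 40.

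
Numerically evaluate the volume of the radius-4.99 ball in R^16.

The n-ball volume is π^(n/2)·r^n/Γ(n/2+1). With n=16, r=4.99: V ≈ 3.47766e+10.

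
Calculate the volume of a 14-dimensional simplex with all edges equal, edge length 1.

V = (1^14 / 14!) · √((14+1) / 2^14) ≈ 3.47078e-13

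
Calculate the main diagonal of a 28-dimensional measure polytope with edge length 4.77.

d = √(4.77² + 4.77² + ... + 4.77²) [28 terms] = √(28·4.77²) = 4.77√28 ≈ 25.2405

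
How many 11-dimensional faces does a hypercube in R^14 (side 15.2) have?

f_11(14-cube) = (14 choose 11) · 2^3 = 2912.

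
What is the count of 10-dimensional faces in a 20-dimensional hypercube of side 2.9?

Choose 10 of 20 axes to span the face (C(20,10) = 184756 ways), then fix each of the remaining 10 coordinates at one of its two extreme values (2^10 = 1024 ways): 184756·1024 = 189190144.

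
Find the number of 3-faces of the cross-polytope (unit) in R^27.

f_3(27-orthoplex) = 2^4 · (27 choose 4) = 280800.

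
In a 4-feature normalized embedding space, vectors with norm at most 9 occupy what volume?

The n-ball volume is π^(n/2)·r^n/Γ(n/2+1). With n=4, r=9: V = 6561·π^2/2 ≈ 32377.2.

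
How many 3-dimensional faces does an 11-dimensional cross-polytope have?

Number of 3-faces = 2^(3+1) · C(11,3+1) = 16 · 330 = 5280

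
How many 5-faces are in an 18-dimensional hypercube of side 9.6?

f_5(18-cube) = (18 choose 5) · 2^13 = 70189056.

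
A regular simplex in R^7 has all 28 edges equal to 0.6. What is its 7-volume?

For a regular n-simplex with edge a, V = (a^n / n!)·√((n+1)/2^n). With a=0.6, n=7: V ≈ 1.38857e-06.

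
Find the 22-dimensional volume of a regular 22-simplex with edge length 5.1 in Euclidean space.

For a regular n-simplex with edge a, V = (a^n / n!)·√((n+1)/2^n). With a=5.1, n=22: V ≈ 7.67912e-09.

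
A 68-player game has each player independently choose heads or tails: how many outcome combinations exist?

Each vertex is a binary string of length 68, so there are 2^68 = 295147905179352825856.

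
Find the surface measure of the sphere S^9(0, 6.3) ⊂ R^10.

S = n·V_n(r)/r = 10·V_10(6.3)/6.3 (volume-to-surface relation), giving 3.98688e+08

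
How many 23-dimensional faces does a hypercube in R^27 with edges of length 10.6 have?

An n-cube has C(n,k)·2^(n-k) k-faces. Here C(27,23)·2^4 = 17550·16 = 280800.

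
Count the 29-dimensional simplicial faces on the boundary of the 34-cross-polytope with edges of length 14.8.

Each 29-face is the convex hull of 30 vertices, one chosen as ±e_i from each of 30 distinct axes: 2^30·C(34,30) = 49795850829824.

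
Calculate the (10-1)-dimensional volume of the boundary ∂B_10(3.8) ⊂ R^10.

S_10(3.8) = 2·π^(10/2)·(3.8)^9 / Γ(10/2) ≈ 4.21328e+06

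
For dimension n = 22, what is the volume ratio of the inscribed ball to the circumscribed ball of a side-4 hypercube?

Volume scales as r^n, and r_in/r_out = 1/√22, giving (1/√22)^22 ≈ 1.7114e-15.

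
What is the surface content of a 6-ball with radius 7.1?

The surface area of an n-ball is 2π^(n/2) r^(n-1) / Γ(n/2). For n=6, r=7.1: 559424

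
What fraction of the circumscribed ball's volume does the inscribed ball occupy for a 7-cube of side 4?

V_in / V_out = (r_in/r_out)^7 = (1/√7)^7 = 7^(-7/2) ≈ 0.00110194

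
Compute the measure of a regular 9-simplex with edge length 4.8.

For a regular n-simplex with edge a, V = (a^n / n!)·√((n+1)/2^n). With a=4.8, n=9: V ≈ 0.520923.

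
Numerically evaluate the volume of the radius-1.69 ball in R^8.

The n-ball volume is π^(n/2)·r^n/Γ(n/2+1). With n=8, r=1.69: V ≈ 270.073.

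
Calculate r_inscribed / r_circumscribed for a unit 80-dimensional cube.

For an n-cube of any side s, the inradius is s/2 and the circumradius is s√n/2, so the ratio is 1/√80 ≈ 0.111803.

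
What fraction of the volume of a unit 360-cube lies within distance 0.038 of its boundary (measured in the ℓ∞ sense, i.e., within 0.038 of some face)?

Shell fraction = 1 - (1-0.076)^360 ≈ 1 - 4.384e-13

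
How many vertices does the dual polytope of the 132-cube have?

The 132-dimensional cross-polytope has 2n = 2·132 = 264 vertices.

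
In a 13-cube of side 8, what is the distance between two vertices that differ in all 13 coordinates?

Diagonal = √13 · 8 ≈ 28.8444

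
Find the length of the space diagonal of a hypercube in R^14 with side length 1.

||(1,1,...,1)|| = √(14)·1 ≈ 3.74166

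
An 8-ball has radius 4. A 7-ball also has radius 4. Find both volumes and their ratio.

V_8(4) ≈ 265992. V_7(4) ≈ 77410.6. Ratio V_8/V_7 ≈ 3.436.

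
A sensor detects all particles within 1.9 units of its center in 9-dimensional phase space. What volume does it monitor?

The n-ball volume is π^(n/2)·r^n/Γ(n/2+1). With n=9, r=1.9: V ≈ 1064.39.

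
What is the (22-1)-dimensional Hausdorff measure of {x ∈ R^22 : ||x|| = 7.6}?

S_22(7.6) = 2·π^(22/2)·(7.6)^21 / Γ(22/2) ≈ 5.09332e+17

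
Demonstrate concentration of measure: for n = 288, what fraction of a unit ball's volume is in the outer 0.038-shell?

1 - (1-0.038)^288 ≈ 0.999986 ≈ 99.998573%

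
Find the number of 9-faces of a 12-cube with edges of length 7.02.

An n-cube has C(n,k)·2^(n-k) k-faces. Here C(12,9)·2^3 = 220·8 = 1760.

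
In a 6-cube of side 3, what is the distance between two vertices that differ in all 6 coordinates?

Diagonal = √6 · 3 ≈ 7.34847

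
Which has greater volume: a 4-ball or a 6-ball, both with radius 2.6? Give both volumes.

V_4(2.6) ≈ 225.509. V_6(2.6) ≈ 1596.39. The 6-ball is larger.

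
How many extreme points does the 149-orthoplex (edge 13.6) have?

The vertices are ±e_1, ..., ±e_149, so there are 2·149 = 298.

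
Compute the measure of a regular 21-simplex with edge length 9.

Volume = 9^21 · √(22/2^21) / 21! ≈ 0.00693658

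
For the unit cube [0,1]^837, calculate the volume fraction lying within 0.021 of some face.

Shell fraction = 1 - (1-0.042)^837 ≈ 1 - 2.529e-16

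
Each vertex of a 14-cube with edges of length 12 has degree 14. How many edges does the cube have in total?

An n-cube has n·2^(n-1) edges. With n = 14: 14·8192 = 114688.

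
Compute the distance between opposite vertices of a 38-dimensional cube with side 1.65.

Diagonal = √38 · 1.65 ≈ 10.1713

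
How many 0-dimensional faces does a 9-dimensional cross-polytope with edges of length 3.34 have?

Each 0-face is the convex hull of 1 vertex, one chosen as ±e_i from each of 1 distinct axis: 2^1·C(9,1) = 18.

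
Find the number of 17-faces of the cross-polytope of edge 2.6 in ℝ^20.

Each 17-face is the convex hull of 18 vertices, one chosen as ±e_i from each of 18 distinct axes: 2^18·C(20,18) = 49807360.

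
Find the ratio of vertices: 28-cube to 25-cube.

The 28-cube has 2^28 = 268435456 vertices. The 25-cube has 2^25 = 33554432 vertices. Ratio: 268435456/33554432 = 8.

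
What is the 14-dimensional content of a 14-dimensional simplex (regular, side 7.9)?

V_14 = √(15) · 7.9^14 / (14! · 2^(14/2)) ≈ 1.27999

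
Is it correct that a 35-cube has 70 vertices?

False. The 35-cube has 2^35 = 34359738368 vertices.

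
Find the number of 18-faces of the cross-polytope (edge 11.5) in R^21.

Each 18-face is the convex hull of 19 vertices, one chosen as ±e_i from each of 19 distinct axes: 2^19·C(21,19) = 110100480.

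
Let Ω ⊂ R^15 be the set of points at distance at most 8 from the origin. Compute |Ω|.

Volume = π^{15/2}·(8)^15/Γ(17/2) = 9007199254740992·π^7/2027025 ≈ 1.34208e+13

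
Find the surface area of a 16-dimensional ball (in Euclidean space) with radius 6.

S = n·V_n(r)/r = 16·V_16(6)/6 (volume-to-surface relation), giving 6530347008·π^8/35 ≈ 1.77038e+12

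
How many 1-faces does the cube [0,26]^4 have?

The 4-cube has n·2^(n-1) = 4·2^3 = 4·8 = 32 edges.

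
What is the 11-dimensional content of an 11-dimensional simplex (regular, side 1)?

Volume = 1^11 · √(12/2^11) / 11! ≈ 1.91765e-09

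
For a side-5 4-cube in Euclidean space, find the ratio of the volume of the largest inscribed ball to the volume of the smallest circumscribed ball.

The radii are 5/2 and 5√4/2, so the volume ratio is (1/√4)^4 = 4^{-4/2} ≈ 0.0625.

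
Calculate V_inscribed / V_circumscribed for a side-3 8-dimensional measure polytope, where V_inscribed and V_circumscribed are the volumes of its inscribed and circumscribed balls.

V_in / V_out = (r_in/r_out)^8 = (1/√8)^8 = 8^(-8/2) ≈ 0.000244141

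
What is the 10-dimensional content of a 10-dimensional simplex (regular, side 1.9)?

V_10 = √(11) · 1.9^10 / (10! · 2^(10/2)) ≈ 1.75113e-05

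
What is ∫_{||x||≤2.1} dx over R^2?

The n-ball volume is π^(n/2)·r^n/Γ(n/2+1). With n=2, r=2.1: V ≈ 13.8544.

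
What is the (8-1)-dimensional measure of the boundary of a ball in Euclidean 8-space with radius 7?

The surface area of an n-ball is 2π^(n/2) r^(n-1) / Γ(n/2). For n=8, r=7: 823543·π^4/3 ≈ 2.67402e+07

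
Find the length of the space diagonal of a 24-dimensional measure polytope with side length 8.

d = √(8² + 8² + ... + 8²) [24 terms] = √(24·8²) = 8√24 ≈ 39.1918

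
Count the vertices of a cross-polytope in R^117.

Number of vertices = 2n = 234.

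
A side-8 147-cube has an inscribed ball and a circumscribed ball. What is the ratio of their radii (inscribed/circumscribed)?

For an n-cube of any side s, the inradius is s/2 and the circumradius is s√n/2, so the ratio is 1/√147 ≈ 0.0824786.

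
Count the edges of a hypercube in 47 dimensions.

An n-cube has n·2^(n-1) edges. With n = 47: 47·70368744177664 = 3307330976350208.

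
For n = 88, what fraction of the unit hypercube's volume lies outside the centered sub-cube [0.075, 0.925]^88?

The inner cube has side 1-2·0.075 = 0.85 and volume (0.85)^88 ≈ 6.15e-07, so the shell holds 0.999999385 of the volume.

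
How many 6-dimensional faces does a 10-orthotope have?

f_6(10-cube) = (10 choose 6) · 2^4 = 3360.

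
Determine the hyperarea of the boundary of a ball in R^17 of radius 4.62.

S = n·V_n(r)/r = 17·V_17(4.62)/4.62 (volume-to-surface relation), giving 1.03248e+11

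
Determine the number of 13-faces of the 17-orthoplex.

Number of 13-faces = 2^(13+1) · C(17,13+1) = 16384 · 680 = 11141120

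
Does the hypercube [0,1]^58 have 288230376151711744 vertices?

True. The 58-cube has 2^58 = 288230376151711744 vertices.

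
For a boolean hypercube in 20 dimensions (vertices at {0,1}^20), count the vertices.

Each vertex is a binary string of length 20, so there are 2^20 = 1048576.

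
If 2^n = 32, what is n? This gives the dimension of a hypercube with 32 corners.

Since 2^n = 32, we have n = 5.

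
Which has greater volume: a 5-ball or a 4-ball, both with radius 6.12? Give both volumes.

V_5(6.12) ≈ 45191.4. V_4(6.12) ≈ 6922.7. The 5-ball is larger.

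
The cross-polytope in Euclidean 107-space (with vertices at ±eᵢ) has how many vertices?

The 107-dimensional cross-polytope has 2n = 2·107 = 214 vertices.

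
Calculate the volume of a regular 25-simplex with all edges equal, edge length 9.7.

Volume = 9.7^25 · √(26/2^25) / 25! ≈ 0.000265008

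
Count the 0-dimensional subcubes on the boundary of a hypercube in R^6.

Number of 0-faces = C(6,0) · 2^(6-0) = 1 · 64 = 64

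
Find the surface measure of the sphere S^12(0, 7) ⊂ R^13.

S_13(7) = 2·π^(13/2)·(7)^12 / Γ(13/2) = 253097823104·π^6/1485 ≈ 1.63856e+11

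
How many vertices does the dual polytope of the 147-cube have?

The 147-dimensional cross-polytope has 2n = 2·147 = 294 vertices.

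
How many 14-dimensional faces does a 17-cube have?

Choose 14 of 17 axes to span the face (C(17,14) = 680 ways), then fix each of the remaining 3 coordinates at one of its two extreme values (2^3 = 8 ways): 680·8 = 5440.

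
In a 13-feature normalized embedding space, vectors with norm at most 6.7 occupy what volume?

Volume = π^{13/2}·(6.7)^13/Γ(15/2) ≈ 4.99245e+10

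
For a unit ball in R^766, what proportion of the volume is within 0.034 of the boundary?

Shell fraction = 1 - (1-0.034)^766 ≈ 1 - 3.108e-12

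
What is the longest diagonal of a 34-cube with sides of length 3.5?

d = √(3.5² + 3.5² + ... + 3.5²) [34 terms] = √(34·3.5²) = 3.5√34 ≈ 20.4083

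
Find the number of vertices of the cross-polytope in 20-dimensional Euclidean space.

Number of 0-faces = 2^(0+1) · C(20,0+1) = 2 · 20 = 40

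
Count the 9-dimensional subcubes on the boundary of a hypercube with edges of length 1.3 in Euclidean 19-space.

Choose 9 of 19 axes to span the face (C(19,9) = 92378 ways), then fix each of the remaining 10 coordinates at one of its two extreme values (2^10 = 1024 ways): 92378·1024 = 94595072.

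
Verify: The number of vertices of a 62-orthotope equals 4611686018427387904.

True. The 62-cube has 2^62 = 4611686018427387904 vertices.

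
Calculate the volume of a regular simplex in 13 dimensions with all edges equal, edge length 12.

V = (12^13 / 13!) · √((13+1) / 2^13) ≈ 710.305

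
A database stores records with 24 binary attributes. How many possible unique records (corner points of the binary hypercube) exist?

An n-cube has 2^n vertices; for n = 24 that is 2^24 = 16777216.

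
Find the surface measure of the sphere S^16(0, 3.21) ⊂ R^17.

|∂B_17(3.21)| ≈ 3.04572e+08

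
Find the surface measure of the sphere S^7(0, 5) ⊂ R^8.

The surface area of an n-ball is 2π^(n/2) r^(n-1) / Γ(n/2). For n=8, r=5: 78125·π^4/3 ≈ 2.5367e+06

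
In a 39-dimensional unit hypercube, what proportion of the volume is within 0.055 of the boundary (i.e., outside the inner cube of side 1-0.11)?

The inner cube has side 1-2·0.055 = 0.89 and volume (0.89)^39 ≈ 0.01062, so the shell holds 0.989378 of the volume.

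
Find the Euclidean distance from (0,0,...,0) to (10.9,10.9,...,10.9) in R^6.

The space diagonal of an n-cube of side s is s√n. Here 10.9·√6 ≈ 26.6994.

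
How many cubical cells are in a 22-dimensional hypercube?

f_3(22-cube) = (22 choose 3) · 2^19 = 807403520.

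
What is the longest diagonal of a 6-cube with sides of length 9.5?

d = √(9.5² + 9.5² + ... + 9.5²) [6 terms] = √(6·9.5²) = 9.5√6 ≈ 23.2702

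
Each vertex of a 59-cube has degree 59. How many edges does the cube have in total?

Number of 1-faces = C(59,1)·2^(59-1) = 59·288230376151711744 = 17005592192950992896.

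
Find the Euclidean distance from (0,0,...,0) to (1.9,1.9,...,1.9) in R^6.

||(1.9,1.9,...,1.9)|| = √(6)·1.9 ≈ 4.65403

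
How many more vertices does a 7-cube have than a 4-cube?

The 7-cube has 2^7 = 128 vertices. The 4-cube has 2^4 = 16 vertices. Difference: 128 - 16 = 112.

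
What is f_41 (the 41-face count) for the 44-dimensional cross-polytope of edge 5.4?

An n-cross-polytope has 2^(k+1)·C(n,k+1) k-faces. Here 2^42·C(44,42) = 4398046511104·946 = 4160551999504384.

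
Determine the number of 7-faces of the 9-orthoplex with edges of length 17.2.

Each 7-face is the convex hull of 8 vertices, one chosen as ±e_i from each of 8 distinct axes: 2^8·C(9,8) = 2304.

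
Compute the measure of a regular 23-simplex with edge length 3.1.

For a regular n-simplex with edge a, V = (a^n / n!)·√((n+1)/2^n). With a=3.1, n=23: V ≈ 1.30944e-14.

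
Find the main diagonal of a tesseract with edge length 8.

d = √(8² + 8² + ... + 8²) [4 terms] = √(4·8²) = 8√4 = 16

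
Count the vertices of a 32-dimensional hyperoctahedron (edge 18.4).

An n-cross-polytope has 2n vertices; here n = 32, giving 64.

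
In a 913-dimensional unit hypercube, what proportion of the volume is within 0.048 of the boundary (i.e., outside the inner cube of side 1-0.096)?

The inner cube has side 1-2·0.048 = 0.904 and volume (0.904)^913 ≈ 9.589e-41, so the shell holds 1 - 9.589e-41 of the volume.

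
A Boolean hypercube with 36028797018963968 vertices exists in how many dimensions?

The n-cube has 2^n vertices, and 36028797018963968 = 2^55, so n = 55.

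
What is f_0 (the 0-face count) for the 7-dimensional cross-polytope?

Number of 0-faces = 2^(0+1) · C(7,0+1) = 2 · 7 = 14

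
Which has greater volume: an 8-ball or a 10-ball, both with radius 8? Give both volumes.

V_8(8) ≈ 6.80939e+07. V_10(8) ≈ 2.73822e+09. The 10-ball is larger.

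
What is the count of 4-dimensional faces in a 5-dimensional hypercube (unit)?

f_4(5-cube) = (5 choose 4) · 2^1 = 10.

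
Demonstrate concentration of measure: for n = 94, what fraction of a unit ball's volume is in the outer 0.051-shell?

1 - (1-0.051)^94 ≈ 0.992705 ≈ 99.27%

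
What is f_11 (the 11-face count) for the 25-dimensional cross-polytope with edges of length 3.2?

f_11(25-orthoplex) = 2^12 · (25 choose 12) = 21300428800.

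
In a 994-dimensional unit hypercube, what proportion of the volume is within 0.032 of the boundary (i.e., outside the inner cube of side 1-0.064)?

Shell fraction = 1 - (1-0.064)^994 ≈ 1 - 2.807e-29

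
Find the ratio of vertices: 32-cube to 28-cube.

The 32-cube has 2^32 = 4294967296 vertices. The 28-cube has 2^28 = 268435456 vertices. Ratio: 4294967296/268435456 = 16.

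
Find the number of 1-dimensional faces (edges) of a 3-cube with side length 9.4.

An n-cube has n·2^(n-1) edges. With n = 3: 3·4 = 12.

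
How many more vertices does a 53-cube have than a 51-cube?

The 53-cube has 2^53 = 9007199254740992 vertices. The 51-cube has 2^51 = 2251799813685248 vertices. Difference: 9007199254740992 - 2251799813685248 = 6755399441055744.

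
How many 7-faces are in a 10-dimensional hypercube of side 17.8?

Choose 7 of 10 axes to span the face (C(10,7) = 120 ways), then fix each of the remaining 3 coordinates at one of its two extreme values (2^3 = 8 ways): 120·8 = 960.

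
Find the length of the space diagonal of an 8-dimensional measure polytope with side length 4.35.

Diagonal = √8 · 4.35 ≈ 12.3037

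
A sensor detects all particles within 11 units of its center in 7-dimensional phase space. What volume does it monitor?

The n-ball volume is π^(n/2)·r^n/Γ(n/2+1). With n=7, r=11: V = 311794736·π^3/105 ≈ 9.20723e+07.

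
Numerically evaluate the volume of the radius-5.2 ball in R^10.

The n-ball volume is π^(n/2)·r^n/Γ(n/2+1). With n=10, r=5.2: V ≈ 3.68639e+07.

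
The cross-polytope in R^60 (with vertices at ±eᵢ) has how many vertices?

Number of vertices = 2n = 120.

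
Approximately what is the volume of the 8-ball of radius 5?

V_8(5) = π^(8/2) · (5)^8 / Γ(8/2 + 1) = 390625·π^4/24 ≈ 1.58543e+06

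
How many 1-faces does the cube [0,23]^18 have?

Number of 1-faces = C(18,1)·2^(18-1) = 18·131072 = 2359296.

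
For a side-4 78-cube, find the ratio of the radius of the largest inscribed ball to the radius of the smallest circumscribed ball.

r_in / r_out = (4/2) / (4√78/2) = 1/√78 ≈ 0.113228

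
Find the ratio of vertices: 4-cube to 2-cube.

The 4-cube has 2^4 = 16 vertices. The 2-cube has 2^2 = 4 vertices. Ratio: 16/4 = 4.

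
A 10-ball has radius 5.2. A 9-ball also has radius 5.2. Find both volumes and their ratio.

V_10(5.2) ≈ 3.68639e+07. V_9(5.2) ≈ 9.16954e+06. Ratio V_10/V_9 ≈ 4.02.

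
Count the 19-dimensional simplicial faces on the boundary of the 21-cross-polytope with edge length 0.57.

f_19(21-orthoplex) = 2^20 · (21 choose 20) = 22020096.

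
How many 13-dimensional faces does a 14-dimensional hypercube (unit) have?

Choose 13 of 14 axes to span the face (C(14,13) = 14 ways), then fix each of the remaining 1 coordinate at one of its two extreme values (2^1 = 2 ways): 14·2 = 28.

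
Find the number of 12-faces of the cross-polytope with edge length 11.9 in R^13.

Each 12-face is the convex hull of 13 vertices, one chosen as ±e_i from each of 13 distinct axes: 2^13·C(13,13) = 8192.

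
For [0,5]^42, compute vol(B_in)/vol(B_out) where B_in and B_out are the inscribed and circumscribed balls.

V_in/V_out = n^(-n/2) = 42^(-42/2) ≈ 8.1614e-35.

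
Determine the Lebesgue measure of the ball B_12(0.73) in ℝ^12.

The n-ball volume is π^(n/2)·r^n/Γ(n/2+1). With n=12, r=0.73: V ≈ 0.0305803.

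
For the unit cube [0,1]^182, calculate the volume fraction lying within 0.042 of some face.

1 - (1 - 2·0.042)^182 = 1 - 0.916^182 ≈ 0.9999998839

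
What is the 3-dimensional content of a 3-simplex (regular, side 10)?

Volume = (√2/12) · 10³ = 117.851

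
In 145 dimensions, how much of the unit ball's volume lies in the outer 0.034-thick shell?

1 - (1-0.034)^145 ≈ 0.993367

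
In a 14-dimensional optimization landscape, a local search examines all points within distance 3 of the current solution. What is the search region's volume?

V_14(3) = π^(14/2) · (3)^14 / Γ(14/2 + 1) = 531441·π^7/560 ≈ 2.86626e+06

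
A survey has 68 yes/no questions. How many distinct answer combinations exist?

The 68-cube has 2^68 = 295147905179352825856 vertices.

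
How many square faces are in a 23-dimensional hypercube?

f_2(23-cube) = (23 choose 2) · 2^21 = 530579456.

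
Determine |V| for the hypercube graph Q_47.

The 47-cube has 2^47 = 140737488355328 vertices.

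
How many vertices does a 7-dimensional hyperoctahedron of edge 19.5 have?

f_0(7-orthoplex) = 2^1 · (7 choose 1) = 14.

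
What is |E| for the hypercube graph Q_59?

Number of 1-faces = C(59,1)·2^(59-1) = 59·288230376151711744 = 17005592192950992896.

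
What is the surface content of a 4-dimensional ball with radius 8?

S = n·V_n(r)/r = 4·V_4(8)/8 (volume-to-surface relation), giving 1024·π^2 ≈ 10106.5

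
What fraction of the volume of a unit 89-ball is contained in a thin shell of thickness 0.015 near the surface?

V(inner)/V(outer) = ((1-0.015)/1)^89 ≈ 0.2605, so the shell fraction is 0.73949.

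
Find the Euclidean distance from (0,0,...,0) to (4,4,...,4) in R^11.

The space diagonal of an n-cube of side s is s√n. Here 4·√11 ≈ 13.2665.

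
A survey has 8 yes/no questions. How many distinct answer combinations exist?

Each vertex is a binary string of length 8, so there are 2^8 = 256.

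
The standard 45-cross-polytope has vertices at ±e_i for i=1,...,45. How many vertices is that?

Number of vertices = 2n = 90.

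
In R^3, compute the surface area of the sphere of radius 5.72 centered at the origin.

S_3(5.72) = 2·π^(3/2)·(5.72)^2 / Γ(3/2) = 4πr² = 4π·(5.72)² ≈ 411.152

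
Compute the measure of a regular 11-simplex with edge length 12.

For a regular n-simplex with edge a, V = (a^n / n!)·√((n+1)/2^n). With a=12, n=11: V ≈ 1424.83.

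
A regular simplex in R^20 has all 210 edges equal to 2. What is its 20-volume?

V_20 = √(21) · 2^20 / (20! · 2^(20/2)) ≈ 1.92879e-15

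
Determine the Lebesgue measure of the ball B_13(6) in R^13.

V_13(6) = π^(13/2) · (6)^13 / Γ(13/2 + 1) = 61917364224·π^6/5005 ≈ 1.18934e+10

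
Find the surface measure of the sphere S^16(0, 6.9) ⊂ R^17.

|∂B_17(6.9)| ≈ 6.32696e+13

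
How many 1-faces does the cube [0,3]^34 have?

The 34-cube has n·2^(n-1) = 34·2^33 = 34·8589934592 = 292057776128 edges.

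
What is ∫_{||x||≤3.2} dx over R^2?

Volume = π^{2/2}·(3.2)^2/Γ(2) ≈ 32.1699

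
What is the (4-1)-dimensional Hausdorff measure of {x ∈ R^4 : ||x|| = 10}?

The surface area of an n-ball is 2π^(n/2) r^(n-1) / Γ(n/2). For n=4, r=10: 2000·π^2 ≈ 19739.2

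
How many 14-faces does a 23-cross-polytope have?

An n-cross-polytope has 2^(k+1)·C(n,k+1) k-faces. Here 2^15·C(23,15) = 32768·490314 = 16066609152.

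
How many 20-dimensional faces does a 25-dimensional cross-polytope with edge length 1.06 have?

Each 20-face is the convex hull of 21 vertices, one chosen as ±e_i from each of 21 distinct axes: 2^21·C(25,21) = 26528972800.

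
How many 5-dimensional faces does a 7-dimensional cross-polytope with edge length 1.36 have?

Each 5-face is the convex hull of 6 vertices, one chosen as ±e_i from each of 6 distinct axes: 2^6·C(7,6) = 448.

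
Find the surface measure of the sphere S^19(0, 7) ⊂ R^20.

|∂B_20(7)| = 1628413597910449·π^10/25920 ≈ 5.8834e+15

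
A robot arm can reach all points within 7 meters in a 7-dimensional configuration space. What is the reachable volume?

V = 1882384·π^3/15 ≈ 3.89105e+06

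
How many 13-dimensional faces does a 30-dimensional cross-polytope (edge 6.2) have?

Each 13-face is the convex hull of 14 vertices, one chosen as ±e_i from each of 14 distinct axes: 2^14·C(30,14) = 2382605107200.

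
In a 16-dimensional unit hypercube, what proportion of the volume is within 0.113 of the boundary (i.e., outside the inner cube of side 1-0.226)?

1 - (1 - 2·0.113)^16 = 1 - 0.774^16 ≈ 0.98341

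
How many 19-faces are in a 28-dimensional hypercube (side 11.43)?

Choose 19 of 28 axes to span the face (C(28,19) = 6906900 ways), then fix each of the remaining 9 coordinates at one of its two extreme values (2^9 = 512 ways): 6906900·512 = 3536332800.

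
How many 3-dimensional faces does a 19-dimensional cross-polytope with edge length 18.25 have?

f_3(19-orthoplex) = 2^4 · (19 choose 4) = 62016.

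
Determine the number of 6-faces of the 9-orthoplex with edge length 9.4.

Number of 6-faces = 2^(6+1) · C(9,6+1) = 128 · 36 = 4608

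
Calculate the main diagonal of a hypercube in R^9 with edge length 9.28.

||(9.28,9.28,...,9.28)|| = √(9)·9.28 = 27.84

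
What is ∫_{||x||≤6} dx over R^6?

V = 7776·π^3 ≈ 241105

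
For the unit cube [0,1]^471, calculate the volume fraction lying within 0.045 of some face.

Shell fraction = 1 - (1-0.09)^471 ≈ 1 - 5.111e-20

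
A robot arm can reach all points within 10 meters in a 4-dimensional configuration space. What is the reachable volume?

The n-ball volume is π^(n/2)·r^n/Γ(n/2+1). With n=4, r=10: V = 5000·π^2 ≈ 49348.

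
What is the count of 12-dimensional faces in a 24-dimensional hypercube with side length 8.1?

Choose 12 of 24 axes to span the face (C(24,12) = 2704156 ways), then fix each of the remaining 12 coordinates at one of its two extreme values (2^12 = 4096 ways): 2704156·4096 = 11076222976.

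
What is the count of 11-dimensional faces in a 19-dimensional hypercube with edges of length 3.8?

f_11(19-cube) = (19 choose 11) · 2^8 = 19348992.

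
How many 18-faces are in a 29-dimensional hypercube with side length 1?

f_18(29-cube) = (29 choose 18) · 2^11 = 70855249920.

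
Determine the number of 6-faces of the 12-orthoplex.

An n-cross-polytope has 2^(k+1)·C(n,k+1) k-faces. Here 2^7·C(12,7) = 128·792 = 101376.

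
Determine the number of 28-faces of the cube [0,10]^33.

f_28(33-cube) = (33 choose 28) · 2^5 = 7594752.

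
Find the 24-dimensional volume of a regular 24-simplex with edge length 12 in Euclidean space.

V = (12^24 / 24!) · √((24+1) / 2^24) ≈ 0.156406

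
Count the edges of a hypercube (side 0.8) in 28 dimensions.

The 28-cube has n·2^(n-1) = 28·2^27 = 28·134217728 = 3758096384 edges.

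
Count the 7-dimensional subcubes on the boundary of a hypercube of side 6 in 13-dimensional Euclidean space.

f_7(13-cube) = (13 choose 7) · 2^6 = 109824.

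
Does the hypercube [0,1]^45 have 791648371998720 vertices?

False. The 45-cube has 2^45 = 35184372088832 vertices.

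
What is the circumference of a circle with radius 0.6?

S = n·V_n(r)/r = 2·V_2(0.6)/0.6 (volume-to-surface relation), giving 2πr = 2π·0.6 ≈ 3.76991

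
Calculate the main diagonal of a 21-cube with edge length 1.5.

||(1.5,1.5,...,1.5)|| = √(21)·1.5 ≈ 6.87386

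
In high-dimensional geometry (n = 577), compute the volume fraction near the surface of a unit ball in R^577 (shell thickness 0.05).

1 - (1-0.05)^577 ≈ 1 - 1.401e-13 ≈ (100 - 1.4e-11)%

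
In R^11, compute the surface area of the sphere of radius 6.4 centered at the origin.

|∂B_11(6.4)| ≈ 2.38945e+09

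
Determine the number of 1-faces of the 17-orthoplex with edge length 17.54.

f_1(17-orthoplex) = 2^2 · (17 choose 2) = 544.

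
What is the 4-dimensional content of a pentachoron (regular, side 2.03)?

Volume = 2.03^4 · √(5/2^4) / 4! ≈ 0.395547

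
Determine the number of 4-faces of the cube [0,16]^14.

An n-cube has C(n,k)·2^(n-k) k-faces. Here C(14,4)·2^10 = 1001·1024 = 1025024.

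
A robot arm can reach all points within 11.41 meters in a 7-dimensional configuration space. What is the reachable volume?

The n-ball volume is π^(n/2)·r^n/Γ(n/2+1). With n=7, r=11.41: V ≈ 1.18954e+08.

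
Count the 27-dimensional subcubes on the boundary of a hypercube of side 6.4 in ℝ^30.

Choose 27 of 30 axes to span the face (C(30,27) = 4060 ways), then fix each of the remaining 3 coordinates at one of its two extreme values (2^3 = 8 ways): 4060·8 = 32480.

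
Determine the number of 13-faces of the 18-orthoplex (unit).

An n-cross-polytope has 2^(k+1)·C(n,k+1) k-faces. Here 2^14·C(18,14) = 16384·3060 = 50135040.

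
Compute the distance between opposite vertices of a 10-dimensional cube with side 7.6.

||(7.6,7.6,...,7.6)|| = √(10)·7.6 ≈ 24.0333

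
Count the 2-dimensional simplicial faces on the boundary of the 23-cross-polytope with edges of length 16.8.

Number of 2-faces = 2^(2+1) · C(23,2+1) = 8 · 1771 = 14168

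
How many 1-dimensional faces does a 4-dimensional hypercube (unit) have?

Choose 1 of 4 axes to span the face (C(4,1) = 4 ways), then fix each of the remaining 3 coordinates at one of its two extreme values (2^3 = 8 ways): 4·8 = 32.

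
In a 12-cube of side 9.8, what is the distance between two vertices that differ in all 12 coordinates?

d = √(9.8² + 9.8² + ... + 9.8²) [12 terms] = √(12·9.8²) = 9.8√12 ≈ 33.9482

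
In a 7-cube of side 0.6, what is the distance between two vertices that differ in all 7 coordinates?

Diagonal = √7 · 0.6 ≈ 1.58745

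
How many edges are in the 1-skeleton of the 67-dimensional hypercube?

An n-cube has n·2^(n-1) edges. With n = 67: 67·73786976294838206464 = 4943727411754159833088.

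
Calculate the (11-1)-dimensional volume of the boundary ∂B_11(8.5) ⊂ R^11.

The surface area of an n-ball is 2π^(n/2) r^(n-1) / Γ(n/2). For n=11, r=8.5: 2015993900449·π^5/15120 ≈ 4.08025e+10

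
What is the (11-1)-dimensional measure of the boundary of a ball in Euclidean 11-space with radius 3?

The surface area of an n-ball is 2π^(n/2) r^(n-1) / Γ(n/2). For n=11, r=3: 139968·π^5/35 ≈ 1.2238e+06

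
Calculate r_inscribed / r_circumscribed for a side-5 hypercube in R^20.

Ratio = (s/2)/(s√20/2) = 20^(-1/2) ≈ 0.223607.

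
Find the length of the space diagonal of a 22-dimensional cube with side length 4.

Diagonal = √22 · 4 ≈ 18.7617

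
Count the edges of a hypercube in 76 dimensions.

An n-cube has n·2^(n-1) edges. With n = 76: 76·37778931862957161709568 = 2871198821584744289927168.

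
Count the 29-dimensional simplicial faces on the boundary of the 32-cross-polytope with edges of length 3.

An n-cross-polytope has 2^(k+1)·C(n,k+1) k-faces. Here 2^30·C(32,30) = 1073741824·496 = 532575944704.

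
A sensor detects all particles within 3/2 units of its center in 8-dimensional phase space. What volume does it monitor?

The n-ball volume is π^(n/2)·r^n/Γ(n/2+1). With n=8, r=3/2: V = 2187·π^4/2048 ≈ 104.02.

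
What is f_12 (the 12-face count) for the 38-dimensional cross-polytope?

f_12(38-orthoplex) = 2^13 · (38 choose 13) = 44359272824832.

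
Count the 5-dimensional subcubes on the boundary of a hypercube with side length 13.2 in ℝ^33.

Choose 5 of 33 axes to span the face (C(33,5) = 237336 ways), then fix each of the remaining 28 coordinates at one of its two extreme values (2^28 = 268435456 ways): 237336·268435456 = 63709397385216.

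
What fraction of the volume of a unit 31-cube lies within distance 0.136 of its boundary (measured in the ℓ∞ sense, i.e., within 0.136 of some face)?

1 - (1 - 2·0.136)^31 = 1 - 0.728^31 ≈ 0.999947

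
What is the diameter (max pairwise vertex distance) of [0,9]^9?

Diagonal = √9 · 9 = 27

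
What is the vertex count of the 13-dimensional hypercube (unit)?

Number of vertices = 2^13 = 8192.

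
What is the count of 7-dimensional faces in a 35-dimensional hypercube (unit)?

f_7(35-cube) = (35 choose 7) · 2^28 = 1805099592581120.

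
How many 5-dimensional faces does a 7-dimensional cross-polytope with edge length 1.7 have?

Each 5-face is the convex hull of 6 vertices, one chosen as ±e_i from each of 6 distinct axes: 2^6·C(7,6) = 448.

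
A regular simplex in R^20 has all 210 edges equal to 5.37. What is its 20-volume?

For a regular n-simplex with edge a, V = (a^n / n!)·√((n+1)/2^n). With a=5.37, n=20: V ≈ 7.31427e-07.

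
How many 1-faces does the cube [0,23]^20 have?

The 20-cube has n·2^(n-1) = 20·2^19 = 20·524288 = 10485760 edges.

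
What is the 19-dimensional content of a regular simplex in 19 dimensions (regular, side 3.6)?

Volume = 3.6^19 · √(20/2^19) / 19! ≈ 1.88531e-09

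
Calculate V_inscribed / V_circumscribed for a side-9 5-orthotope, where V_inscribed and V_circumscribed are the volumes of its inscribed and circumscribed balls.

Volume scales as r^n, and r_in/r_out = 1/√5, giving (1/√5)^5 ≈ 0.0178885.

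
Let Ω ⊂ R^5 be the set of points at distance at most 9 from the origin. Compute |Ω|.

V = 157464·π^2/5 ≈ 310821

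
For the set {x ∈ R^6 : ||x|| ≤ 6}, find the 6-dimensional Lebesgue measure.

V = 7776·π^3 ≈ 241105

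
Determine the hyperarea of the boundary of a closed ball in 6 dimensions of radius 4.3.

S_6(4.3) = 2·π^(6/2)·(4.3)^5 / Γ(6/2) ≈ 45581.8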